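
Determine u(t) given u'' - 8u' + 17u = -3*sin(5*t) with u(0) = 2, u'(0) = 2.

Characteristic equation r² - 8r + 17 = 0 has discriminant (-8)² - 4·(17) = -4 < 0, so r = 4 ± i.
Hence u_h = C1*cos(t)*exp(4*t) + C2*exp(4*t)*sin(t).
Try u_p = A*cos(5*t) + B*sin(5*t). Substituting and equating the coefficients of cos(5t) and sin(5t) gives A = -15/208, B = 3/208, so u_p = -15*cos(5*t)/208 + 3*sin(5*t)/208.
General solution: u = -15*cos(5*t)/208 + 3*sin(5*t)/208 + C1*cos(t)*exp(4*t) + C2*exp(4*t)*sin(t).
Apply the initial conditions: u(0) = -15/208 + C1 = 2 and u'(0) = 15/208 + C2 + 4*C1 = 2. Solving gives C1 = 431/208, C2 = -1323/208.

u = -15*cos(5*t)/208 + 3*sin(5*t)/208 - 1323*exp(4*t)*sin(t)/208 + 431*cos(t)*exp(4*t)/208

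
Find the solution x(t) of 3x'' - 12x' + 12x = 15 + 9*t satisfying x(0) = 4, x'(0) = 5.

Divide through by 3: x'' - 4x' + 4x = 5 + 3*t.
Characteristic equation r² - 4r + 4 = 0 has discriminant (-4)² - 4·(4) = 0, so r = 2 is a repeated root.
Hence x_h = (C1 + C2*t)*exp(2*t).
For the particular solution try x_p = A0 + A1*t. Substituting and matching coefficients of each power of t gives A0 = 2, A1 = 3/4, so x_p = 2 + 3*t/4.
General solution: x = 2 + 3*t/4 + C1*exp(2*t) + C2*t*exp(2*t).
Apply the initial conditions: x(0) = 2 + C1 = 4 and x'(0) = 3/4 + C2 + 2*C1 = 5. Solving gives C1 = 2, C2 = 1/4.

x = 2 + 2*exp(2*t) + 3*t/4 + t*exp(2*t)/4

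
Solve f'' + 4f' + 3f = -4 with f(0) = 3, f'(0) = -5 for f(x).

f = -4/3 + 4*exp(-x) + exp(-3*x)/3

Characteristic equation r² + 4r + 3 = 0 factors as (r + 3)(r + 1) = 0, so r = -3, -1.
Hence f_h = C1*exp(-3*x) + C2*exp(-x).
For the particular solution try f_p = A0. Substituting and matching coefficients of each power of x gives A0 = -4/3, so f_p = -4/3.
General solution: f = -4/3 + C1*exp(-3*x) + C2*exp(-x).
Apply the initial conditions: f(0) = -4/3 + C1 + C2 = 3 and f'(0) = -C2 - 3*C1 = -5. Solving gives C1 = 1/3, C2 = 4.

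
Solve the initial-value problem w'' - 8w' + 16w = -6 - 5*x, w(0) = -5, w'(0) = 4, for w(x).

w = -17/32 - 143*exp(4*x)/32 - 5*x/16 + 355*x*exp(4*x)/16

Characteristic equation r² - 8r + 16 = 0 has discriminant (-8)² - 4·(16) = 0, so r = 4 is a repeated root.
Hence w_h = (C1 + C2*x)*exp(4*x).
For the particular solution try w_p = A0 + A1*x. Substituting and matching coefficients of each power of x gives A0 = -17/32, A1 = -5/16, so w_p = -17/32 - 5*x/16.
General solution: w = -17/32 - 5*x/16 + C1*exp(4*x) + C2*x*exp(4*x).
Apply the initial conditions: w(0) = -17/32 + C1 = -5 and w'(0) = -5/16 + C2 + 4*C1 = 4. Solving gives C1 = -143/32, C2 = 355/16.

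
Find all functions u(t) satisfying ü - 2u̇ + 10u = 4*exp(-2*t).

u = 2*exp(-2*t)/9 + C1*cos(3*t)*exp(t) + C2*exp(t)*sin(3*t)

Characteristic equation r² - 2r + 10 = 0 has discriminant (-2)² - 4·(10) = -36 < 0, so r = 1 ± 3i.
Hence u_h = C1*cos(3*t)*exp(t) + C2*exp(t)*sin(3*t).
Try u_p = A*exp(-2*t). Substituting into the equation and dividing by exp(-2*t) gives A = 2/9, so u_p = 2*exp(-2*t)/9.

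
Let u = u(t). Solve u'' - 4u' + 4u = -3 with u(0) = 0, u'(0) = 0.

Characteristic equation r² - 4r + 4 = 0 has discriminant (-4)² - 4·(4) = 0, so r = 2 is a repeated root.
Hence u_h = (C1 + C2*t)*exp(2*t).
For the particular solution try u_p = A0. Substituting and matching coefficients of each power of t gives A0 = -3/4, so u_p = -3/4.
General solution: u = -3/4 + C1*exp(2*t) + C2*t*exp(2*t).
Apply the initial conditions: u(0) = -3/4 + C1 = 0 and u'(0) = C2 + 2*C1 = 0. Solving gives C1 = 3/4, C2 = -3/2.

u = -3/4 + 3*exp(2*t)/4 - 3*t*exp(2*t)/2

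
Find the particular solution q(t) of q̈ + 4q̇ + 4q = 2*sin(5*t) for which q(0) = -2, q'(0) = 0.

q = -1642*exp(-2*t)/841 - 42*sin(5*t)/841 - 40*cos(5*t)/841 - 106*t*exp(-2*t)/29

Characteristic equation r² + 4r + 4 = 0 has discriminant (4)² - 4·(4) = 0, so r = -2 is a repeated root.
Hence q_h = (C1 + C2*t)*exp(-2*t).
Try q_p = A*cos(5*t) + B*sin(5*t). Substituting and equating the coefficients of cos(5t) and sin(5t) gives A = -40/841, B = -42/841, so q_p = -42*sin(5*t)/841 - 40*cos(5*t)/841.
General solution: q = -42*sin(5*t)/841 - 40*cos(5*t)/841 + C1*exp(-2*t) + C2*t*exp(-2*t).
Apply the initial conditions: q(0) = -40/841 + C1 = -2 and q'(0) = -210/841 + C2 - 2*C1 = 0. Solving gives C1 = -1642/841, C2 = -106/29.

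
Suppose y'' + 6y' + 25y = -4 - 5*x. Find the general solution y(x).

y = -14/125 - x/5 + C1*cos(4*x)*exp(-3*x) + C2*exp(-3*x)*sin(4*x)

Characteristic equation r² + 6r + 25 = 0 has discriminant (6)² - 4·(25) = -64 < 0, so r = -3 ± 4i.
Hence y_h = C1*cos(4*x)*exp(-3*x) + C2*exp(-3*x)*sin(4*x).
For the particular solution try y_p = A0 + A1*x. Substituting and matching coefficients of each power of x gives A0 = -14/125, A1 = -1/5, so y_p = -14/125 - x/5.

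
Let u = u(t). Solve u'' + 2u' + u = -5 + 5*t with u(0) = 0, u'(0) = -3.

u = -15 + 5*t + 15*exp(-t) + 7*t*exp(-t)

Characteristic equation r² + 2r + 1 = 0 has discriminant (2)² - 4·(1) = 0, so r = -1 is a repeated root.
Hence u_h = (C1 + C2*t)*exp(-t).
For the particular solution try u_p = A0 + A1*t. Substituting and matching coefficients of each power of t gives A0 = -15, A1 = 5, so u_p = -15 + 5*t.
General solution: u = -15 + 5*t + C1*exp(-t) + C2*t*exp(-t).
Apply the initial conditions: u(0) = -15 + C1 = 0 and u'(0) = 5 + C2 - C1 = -3. Solving gives C1 = 15, C2 = 7.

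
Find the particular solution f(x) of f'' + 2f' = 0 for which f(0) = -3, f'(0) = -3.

Characteristic equation r² + 2r = 0 factors as (r + 2)r = 0, so r = -2, 0.
Hence f_h = C1*exp(-2*x) + C2.
Apply the initial conditions: f(0) = C1 + C2 = -3 and f'(0) = -2*C1 = -3. Solving gives C1 = 3/2, C2 = -9/2.

f = -9/2 + 3*exp(-2*x)/2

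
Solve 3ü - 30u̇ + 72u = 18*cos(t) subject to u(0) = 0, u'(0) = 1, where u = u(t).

u = -60*sin(t)/629 - 41*exp(4*t)/34 + 73*exp(6*t)/74 + 138*cos(t)/629

Divide through by 3: u'' - 10u' + 24u = 6*cos(t).
Characteristic equation r² - 10r + 24 = 0 factors as (r - 6)(r - 4) = 0, so r = 6, 4.
Hence u_h = C1*exp(6*t) + C2*exp(4*t).
Try u_p = A*cos(t) + B*sin(t). Substituting and equating the coefficients of cos(t) and sin(t) gives A = 138/629, B = -60/629, so u_p = -60*sin(t)/629 + 138*cos(t)/629.
General solution: u = -60*sin(t)/629 + 138*cos(t)/629 + C1*exp(6*t) + C2*exp(4*t).
Apply the initial conditions: u(0) = 138/629 + C1 + C2 = 0 and u'(0) = -60/629 + 4*C2 + 6*C1 = 1. Solving gives C1 = 73/74, C2 = -41/34.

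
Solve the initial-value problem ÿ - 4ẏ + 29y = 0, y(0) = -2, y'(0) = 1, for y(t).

Characteristic equation r² - 4r + 29 = 0 has discriminant (-4)² - 4·(29) = -100 < 0, so r = 2 ± 5i.
Hence y_h = C1*cos(5*t)*exp(2*t) + C2*exp(2*t)*sin(5*t).
Apply the initial conditions: y(0) = C1 = -2 and y'(0) = 2*C1 + 5*C2 = 1. Solving gives C1 = -2, C2 = 1.

y = exp(2*t)*sin(5*t) - 2*cos(5*t)*exp(2*t)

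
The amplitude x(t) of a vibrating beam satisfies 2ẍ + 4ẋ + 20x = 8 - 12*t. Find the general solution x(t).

Divide through by 2: x'' + 2x' + 10x = 4 - 6*t.
Characteristic equation r² + 2r + 10 = 0 has discriminant (2)² - 4·(10) = -36 < 0, so r = -1 ± 3i.
Hence x_h = C1*cos(3*t)*exp(-t) + C2*exp(-t)*sin(3*t).
For the particular solution try x_p = A0 + A1*t. Substituting and matching coefficients of each power of t gives A0 = 13/25, A1 = -3/5, so x_p = 13/25 - 3*t/5.

x = 13/25 - 3*t/5 + C1*cos(3*t)*exp(-t) + C2*exp(-t)*sin(3*t)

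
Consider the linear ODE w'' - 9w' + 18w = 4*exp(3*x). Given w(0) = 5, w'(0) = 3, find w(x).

Characteristic equation r² - 9r + 18 = 0 factors as (r - 3)(r - 6) = 0, so r = 3, 6.
Hence w_h = C1*exp(3*x) + C2*exp(6*x).
Since exp(3*x) solves the homogeneous equation (r = 3 is a root of multiplicity 1), multiply the trial by x. Try w_p = A*x*exp(3*x). Substituting into the equation and dividing by exp(3*x) gives A = -4/3, so w_p = -4*x*exp(3*x)/3.
General solution: w = C1*exp(3*x) + C2*exp(6*x) - 4*x*exp(3*x)/3.
Apply the initial conditions: w(0) = C1 + C2 = 5 and w'(0) = -4/3 + 3*C1 + 6*C2 = 3. Solving gives C1 = 77/9, C2 = -32/9.

w = -32*exp(6*x)/9 + 77*exp(3*x)/9 - 4*x*exp(3*x)/3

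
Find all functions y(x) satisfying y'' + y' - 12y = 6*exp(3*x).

Characteristic equation r² + r - 12 = 0 factors as (r + 4)(r - 3) = 0, so r = -4, 3.
Hence y_h = C1*exp(-4*x) + C2*exp(3*x).
Since exp(3*x) solves the homogeneous equation (r = 3 is a root of multiplicity 1), multiply the trial by x. Try y_p = A*x*exp(3*x). Substituting into the equation and dividing by exp(3*x) gives A = 6/7, so y_p = 6*x*exp(3*x)/7.

y = C1*exp(-4*x) + C2*exp(3*x) + 6*x*exp(3*x)/7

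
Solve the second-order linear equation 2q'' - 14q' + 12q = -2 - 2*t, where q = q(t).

q = -13/36 - t/6 + C1*exp(6*t) + C2*exp(t)

Divide through by 2: q'' - 7q' + 6q = -1 - t.
Characteristic equation r² - 7r + 6 = 0 factors as (r - 6)(r - 1) = 0, so r = 6, 1.
Hence q_h = C1*exp(6*t) + C2*exp(t).
For the particular solution try q_p = A0 + A1*t. Substituting and matching coefficients of each power of t gives A0 = -13/36, A1 = -1/6, so q_p = -13/36 - t/6.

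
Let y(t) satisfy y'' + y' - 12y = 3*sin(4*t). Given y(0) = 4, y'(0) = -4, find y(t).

Characteristic equation r² + r - 12 = 0 factors as (r - 3)(r + 4) = 0, so r = 3, -4.
Hence y_h = C1*exp(3*t) + C2*exp(-4*t).
Try y_p = A*cos(4*t) + B*sin(4*t). Substituting and equating the coefficients of cos(4t) and sin(4t) gives A = -3/200, B = -21/200, so y_p = -21*sin(4*t)/200 - 3*cos(4*t)/200.
General solution: y = -21*sin(4*t)/200 - 3*cos(4*t)/200 + C1*exp(3*t) + C2*exp(-4*t).
Apply the initial conditions: y(0) = -3/200 + C1 + C2 = 4 and y'(0) = -21/50 - 4*C2 + 3*C1 = -4. Solving gives C1 = 312/175, C2 = 125/56.

y = -21*sin(4*t)/200 - 3*cos(4*t)/200 + 125*exp(-4*t)/56 + 312*exp(3*t)/175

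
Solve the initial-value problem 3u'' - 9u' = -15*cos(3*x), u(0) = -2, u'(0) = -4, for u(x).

u = -2/3 - 29*exp(3*x)/18 + 5*cos(3*x)/18 + 5*sin(3*x)/18

Divide through by 3: u'' - 3u' = -5*cos(3*x).
Characteristic equation r² - 3r = 0 factors as (r - 3)r = 0, so r = 3, 0.
Hence u_h = C1*exp(3*x) + C2.
Try u_p = A*cos(3*x) + B*sin(3*x). Substituting and equating the coefficients of cos(3x) and sin(3x) gives A = 5/18, B = 5/18, so u_p = 5*cos(3*x)/18 + 5*sin(3*x)/18.
General solution: u = C2 + 5*cos(3*x)/18 + 5*sin(3*x)/18 + C1*exp(3*x).
Apply the initial conditions: u(0) = 5/18 + C1 + C2 = -2 and u'(0) = 5/6 + 3*C1 = -4. Solving gives C1 = -29/18, C2 = -2/3.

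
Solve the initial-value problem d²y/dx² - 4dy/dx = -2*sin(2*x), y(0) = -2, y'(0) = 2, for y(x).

Characteristic equation r² - 4r = 0 factors as (r - 4)r = 0, so r = 4, 0.
Hence y_h = C1*exp(4*x) + C2.
Try y_p = A*cos(2*x) + B*sin(2*x). Substituting and equating the coefficients of cos(2x) and sin(2x) gives A = -1/5, B = 1/10, so y_p = -cos(2*x)/5 + sin(2*x)/10.
General solution: y = C2 - cos(2*x)/5 + sin(2*x)/10 + C1*exp(4*x).
Apply the initial conditions: y(0) = -1/5 + C1 + C2 = -2 and y'(0) = 1/5 + 4*C1 = 2. Solving gives C1 = 9/20, C2 = -9/4.

y = -9/4 - cos(2*x)/5 + sin(2*x)/10 + 9*exp(4*x)/20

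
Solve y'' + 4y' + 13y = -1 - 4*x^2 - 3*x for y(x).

y = -37/2197 - 7*x/169 - 4*x**2/13 + C1*cos(3*x)*exp(-2*x) + C2*exp(-2*x)*sin(3*x)

Characteristic equation r² + 4r + 13 = 0 has discriminant (4)² - 4·(13) = -36 < 0, so r = -2 ± 3i.
Hence y_h = C1*cos(3*x)*exp(-2*x) + C2*exp(-2*x)*sin(3*x).
For the particular solution try y_p = A0 + A1*x + A2*x^2. Substituting and matching coefficients of each power of x gives A0 = -37/2197, A1 = -7/169, A2 = -4/13, so y_p = -37/2197 - 7*x/169 - 4*x^2/13.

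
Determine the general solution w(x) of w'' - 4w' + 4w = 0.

w = C1*exp(2*x) + C2*x*exp(2*x)

Characteristic equation r² - 4r + 4 = 0 has discriminant (-4)² - 4·(4) = 0, so r = 2 is a repeated root.
Hence w_h = (C1 + C2*x)*exp(2*x).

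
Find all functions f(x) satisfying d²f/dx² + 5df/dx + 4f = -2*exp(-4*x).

Characteristic equation r² + 5r + 4 = 0 factors as (r + 4)(r + 1) = 0, so r = -4, -1.
Hence f_h = C1*exp(-4*x) + C2*exp(-x).
Since exp(-4*x) solves the homogeneous equation (r = -4 is a root of multiplicity 1), multiply the trial by x. Try f_p = A*x*exp(-4*x). Substituting into the equation and dividing by exp(-4*x) gives A = 2/3, so f_p = 2*x*exp(-4*x)/3.

f = C1*exp(-4*x) + C2*exp(-x) + 2*x*exp(-4*x)/3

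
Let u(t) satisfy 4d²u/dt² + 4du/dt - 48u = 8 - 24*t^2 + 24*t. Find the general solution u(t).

Divide through by 4: u'' + u' - 12u = 2 - 6*t^2 + 6*t.
Characteristic equation r² + r - 12 = 0 factors as (r + 4)(r - 3) = 0, so r = -4, 3.
Hence u_h = C1*exp(-4*t) + C2*exp(3*t).
For the particular solution try u_p = A0 + A1*t + A2*t^2. Substituting and matching coefficients of each power of t gives A0 = -17/144, A1 = -5/12, A2 = 1/2, so u_p = -17/144 + t^2/2 - 5*t/12.

u = -17/144 + t**2/2 - 5*t/12 + C1*exp(-4*t) + C2*exp(3*t)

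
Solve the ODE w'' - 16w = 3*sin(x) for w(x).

w = -3*sin(x)/17 + C1*exp(4*x) + C2*exp(-4*x)

Characteristic equation r² - 16 = 0 factors as (r - 4)(r + 4) = 0, so r = 4, -4.
Hence w_h = C1*exp(4*x) + C2*exp(-4*x).
Try w_p = A*cos(x) + B*sin(x). Substituting and equating the coefficients of cos(x) and sin(x) gives A = 0, B = -3/17, so w_p = -3*sin(x)/17.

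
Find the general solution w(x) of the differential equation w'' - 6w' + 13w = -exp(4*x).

Characteristic equation r² - 6r + 13 = 0 has discriminant (-6)² - 4·(13) = -16 < 0, so r = 3 ± 2i.
Hence w_h = C1*cos(2*x)*exp(3*x) + C2*exp(3*x)*sin(2*x).
Try w_p = A*exp(4*x). Substituting into the equation and dividing by exp(4*x) gives A = -1/5, so w_p = -exp(4*x)/5.

w = -exp(4*x)/5 + C1*cos(2*x)*exp(3*x) + C2*exp(3*x)*sin(2*x)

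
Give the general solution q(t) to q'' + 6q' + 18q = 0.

q = C1*cos(3*t)*exp(-3*t) + C2*exp(-3*t)*sin(3*t)

Characteristic equation r² + 6r + 18 = 0 has discriminant (6)² - 4·(18) = -36 < 0, so r = -3 ± 3i.
Hence q_h = C1*cos(3*t)*exp(-3*t) + C2*exp(-3*t)*sin(3*t).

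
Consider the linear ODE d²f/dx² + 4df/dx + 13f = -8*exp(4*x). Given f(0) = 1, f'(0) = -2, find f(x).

Characteristic equation r² + 4r + 13 = 0 has discriminant (4)² - 4·(13) = -36 < 0, so r = -2 ± 3i.
Hence f_h = C1*cos(3*x)*exp(-2*x) + C2*exp(-2*x)*sin(3*x).
Try f_p = A*exp(4*x). Substituting into the equation and dividing by exp(4*x) gives A = -8/45, so f_p = -8*exp(4*x)/45.
General solution: f = -8*exp(4*x)/45 + C1*cos(3*x)*exp(-2*x) + C2*exp(-2*x)*sin(3*x).
Apply the initial conditions: f(0) = -8/45 + C1 = 1 and f'(0) = -32/45 - 2*C1 + 3*C2 = -2. Solving gives C1 = 53/45, C2 = 16/45.

f = -8*exp(4*x)/45 + 16*exp(-2*x)*sin(3*x)/45 + 53*cos(3*x)*exp(-2*x)/45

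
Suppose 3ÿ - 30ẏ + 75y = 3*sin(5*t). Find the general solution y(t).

Divide through by 3: y'' - 10y' + 25y = sin(5*t).
Characteristic equation r² - 10r + 25 = 0 has discriminant (-10)² - 4·(25) = 0, so r = 5 is a repeated root.
Hence y_h = (C1 + C2*t)*exp(5*t).
Try y_p = A*cos(5*t) + B*sin(5*t). Substituting and equating the coefficients of cos(5t) and sin(5t) gives A = 1/50, B = 0, so y_p = cos(5*t)/50.

y = cos(5*t)/50 + C1*exp(5*t) + C2*t*exp(5*t)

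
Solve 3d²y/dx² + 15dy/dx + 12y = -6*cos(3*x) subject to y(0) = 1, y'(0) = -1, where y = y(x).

Divide through by 3: y'' + 5y' + 4y = -2*cos(3*x).
Characteristic equation r² + 5r + 4 = 0 factors as (r + 4)(r + 1) = 0, so r = -4, -1.
Hence y_h = C1*exp(-4*x) + C2*exp(-x).
Try y_p = A*cos(3*x) + B*sin(3*x). Substituting and equating the coefficients of cos(3x) and sin(3x) gives A = 1/25, B = -3/25, so y_p = -3*sin(3*x)/25 + cos(3*x)/25.
General solution: y = -3*sin(3*x)/25 + cos(3*x)/25 + C1*exp(-4*x) + C2*exp(-x).
Apply the initial conditions: y(0) = 1/25 + C1 + C2 = 1 and y'(0) = -9/25 - C2 - 4*C1 = -1. Solving gives C1 = -8/75, C2 = 16/15.

y = -8*exp(-4*x)/75 - 3*sin(3*x)/25 + cos(3*x)/25 + 16*exp(-x)/15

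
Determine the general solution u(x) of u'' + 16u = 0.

Characteristic equation r² + 16 = 0 has discriminant (0)² - 4·(16) = -64 < 0, so r = ± 4i.
Hence u_h = C1*cos(4*x) + C2*sin(4*x).

u = C1*cos(4*x) + C2*sin(4*x)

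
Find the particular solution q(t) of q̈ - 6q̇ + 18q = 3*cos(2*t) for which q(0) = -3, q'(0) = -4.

Characteristic equation r² - 6r + 18 = 0 has discriminant (-6)² - 4·(18) = -36 < 0, so r = 3 ± 3i.
Hence q_h = C1*cos(3*t)*exp(3*t) + C2*exp(3*t)*sin(3*t).
Try q_p = A*cos(2*t) + B*sin(2*t). Substituting and equating the coefficients of cos(2t) and sin(2t) gives A = 21/170, B = -9/85, so q_p = -9*sin(2*t)/85 + 21*cos(2*t)/170.
General solution: q = -9*sin(2*t)/85 + 21*cos(2*t)/170 + C1*cos(3*t)*exp(3*t) + C2*exp(3*t)*sin(3*t).
Apply the initial conditions: q(0) = 21/170 + C1 = -3 and q'(0) = -18/85 + 3*C1 + 3*C2 = -4. Solving gives C1 = -531/170, C2 = 949/510.

q = -9*sin(2*t)/85 + 21*cos(2*t)/170 - 531*cos(3*t)*exp(3*t)/170 + 949*exp(3*t)*sin(3*t)/510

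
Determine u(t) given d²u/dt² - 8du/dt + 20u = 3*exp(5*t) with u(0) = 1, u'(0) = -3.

u = 3*exp(5*t)/5 - 19*exp(4*t)*sin(2*t)/5 + 2*cos(2*t)*exp(4*t)/5

Characteristic equation r² - 8r + 20 = 0 has discriminant (-8)² - 4·(20) = -16 < 0, so r = 4 ± 2i.
Hence u_h = C1*cos(2*t)*exp(4*t) + C2*exp(4*t)*sin(2*t).
Try u_p = A*exp(5*t). Substituting into the equation and dividing by exp(5*t) gives A = 3/5, so u_p = 3*exp(5*t)/5.
General solution: u = 3*exp(5*t)/5 + C1*cos(2*t)*exp(4*t) + C2*exp(4*t)*sin(2*t).
Apply the initial conditions: u(0) = 3/5 + C1 = 1 and u'(0) = 3 + 2*C2 + 4*C1 = -3. Solving gives C1 = 2/5, C2 = -19/5.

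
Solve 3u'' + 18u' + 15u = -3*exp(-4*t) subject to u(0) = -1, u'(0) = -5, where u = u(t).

u = -31*exp(-t)/12 + exp(-4*t)/3 + 5*exp(-5*t)/4

Divide through by 3: u'' + 6u' + 5u = -exp(-4*t).
Characteristic equation r² + 6r + 5 = 0 factors as (r + 5)(r + 1) = 0, so r = -5, -1.
Hence u_h = C1*exp(-5*t) + C2*exp(-t).
Try u_p = A*exp(-4*t). Substituting into the equation and dividing by exp(-4*t) gives A = 1/3, so u_p = exp(-4*t)/3.
General solution: u = exp(-4*t)/3 + C1*exp(-5*t) + C2*exp(-t).
Apply the initial conditions: u(0) = 1/3 + C1 + C2 = -1 and u'(0) = -4/3 - C2 - 5*C1 = -5. Solving gives C1 = 5/4, C2 = -31/12.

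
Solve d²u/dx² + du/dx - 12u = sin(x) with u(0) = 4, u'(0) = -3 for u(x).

u = -13*sin(x)/170 - cos(x)/170 + 131*exp(3*x)/70 + 254*exp(-4*x)/119

Characteristic equation r² + r - 12 = 0 factors as (r - 3)(r + 4) = 0, so r = 3, -4.
Hence u_h = C1*exp(3*x) + C2*exp(-4*x).
Try u_p = A*cos(x) + B*sin(x). Substituting and equating the coefficients of cos(x) and sin(x) gives A = -1/170, B = -13/170, so u_p = -13*sin(x)/170 - cos(x)/170.
General solution: u = -13*sin(x)/170 - cos(x)/170 + C1*exp(3*x) + C2*exp(-4*x).
Apply the initial conditions: u(0) = -1/170 + C1 + C2 = 4 and u'(0) = -13/170 - 4*C2 + 3*C1 = -3. Solving gives C1 = 131/70, C2 = 254/119.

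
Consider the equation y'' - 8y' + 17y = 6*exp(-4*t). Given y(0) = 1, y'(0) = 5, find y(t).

y = 6*exp(-4*t)/65 + 59*cos(t)*exp(4*t)/65 + 113*exp(4*t)*sin(t)/65

Characteristic equation r² - 8r + 17 = 0 has discriminant (-8)² - 4·(17) = -4 < 0, so r = 4 ± i.
Hence y_h = C1*cos(t)*exp(4*t) + C2*exp(4*t)*sin(t).
Try y_p = A*exp(-4*t). Substituting into the equation and dividing by exp(-4*t) gives A = 6/65, so y_p = 6*exp(-4*t)/65.
General solution: y = 6*exp(-4*t)/65 + C1*cos(t)*exp(4*t) + C2*exp(4*t)*sin(t).
Apply the initial conditions: y(0) = 6/65 + C1 = 1 and y'(0) = -24/65 + C2 + 4*C1 = 5. Solving gives C1 = 59/65, C2 = 113/65.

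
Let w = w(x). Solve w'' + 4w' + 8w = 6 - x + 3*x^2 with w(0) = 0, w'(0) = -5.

w = 29/32 - x/2 + 3*x**2/8 - 101*exp(-2*x)*sin(2*x)/32 - 29*cos(2*x)*exp(-2*x)/32

Characteristic equation r² + 4r + 8 = 0 has discriminant (4)² - 4·(8) = -16 < 0, so r = -2 ± 2i.
Hence w_h = C1*cos(2*x)*exp(-2*x) + C2*exp(-2*x)*sin(2*x).
For the particular solution try w_p = A0 + A1*x + A2*x^2. Substituting and matching coefficients of each power of x gives A0 = 29/32, A1 = -1/2, A2 = 3/8, so w_p = 29/32 - x/2 + 3*x^2/8.
General solution: w = 29/32 - x/2 + 3*x^2/8 + C1*cos(2*x)*exp(-2*x) + C2*exp(-2*x)*sin(2*x).
Apply the initial conditions: w(0) = 29/32 + C1 = 0 and w'(0) = -1/2 - 2*C1 + 2*C2 = -5. Solving gives C1 = -29/32, C2 = -101/32.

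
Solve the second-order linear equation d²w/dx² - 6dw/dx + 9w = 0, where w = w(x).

Characteristic equation r² - 6r + 9 = 0 has discriminant (-6)² - 4·(9) = 0, so r = 3 is a repeated root.
Hence w_h = (C1 + C2*x)*exp(3*x).

w = C1*exp(3*x) + C2*x*exp(3*x)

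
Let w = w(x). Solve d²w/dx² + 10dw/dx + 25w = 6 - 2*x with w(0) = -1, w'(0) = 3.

w = 34/125 - 159*exp(-5*x)/125 - 2*x/25 - 82*x*exp(-5*x)/25

Characteristic equation r² + 10r + 25 = 0 has discriminant (10)² - 4·(25) = 0, so r = -5 is a repeated root.
Hence w_h = (C1 + C2*x)*exp(-5*x).
For the particular solution try w_p = A0 + A1*x. Substituting and matching coefficients of each power of x gives A0 = 34/125, A1 = -2/25, so w_p = 34/125 - 2*x/25.
General solution: w = 34/125 - 2*x/25 + C1*exp(-5*x) + C2*x*exp(-5*x).
Apply the initial conditions: w(0) = 34/125 + C1 = -1 and w'(0) = -2/25 + C2 - 5*C1 = 3. Solving gives C1 = -159/125, C2 = -82/25.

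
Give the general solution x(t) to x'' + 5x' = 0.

x = C2 + C1*exp(-5*t)

Characteristic equation r² + 5r = 0 factors as (r + 5)r = 0, so r = -5, 0.
Hence x_h = C1*exp(-5*t) + C2.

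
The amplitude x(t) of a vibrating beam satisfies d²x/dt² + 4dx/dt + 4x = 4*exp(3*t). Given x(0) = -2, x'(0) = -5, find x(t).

Characteristic equation r² + 4r + 4 = 0 has discriminant (4)² - 4·(4) = 0, so r = -2 is a repeated root.
Hence x_h = (C1 + C2*t)*exp(-2*t).
Try x_p = A*exp(3*t). Substituting into the equation and dividing by exp(3*t) gives A = 4/25, so x_p = 4*exp(3*t)/25.
General solution: x = 4*exp(3*t)/25 + C1*exp(-2*t) + C2*t*exp(-2*t).
Apply the initial conditions: x(0) = 4/25 + C1 = -2 and x'(0) = 12/25 + C2 - 2*C1 = -5. Solving gives C1 = -54/25, C2 = -49/5.

x = -54*exp(-2*t)/25 + 4*exp(3*t)/25 - 49*t*exp(-2*t)/5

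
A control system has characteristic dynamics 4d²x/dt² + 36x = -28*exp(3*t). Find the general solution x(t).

x = -7*exp(3*t)/18 + C1*cos(3*t) + C2*sin(3*t)

Divide through by 4: x'' + 9x = -7*exp(3*t).
Characteristic equation r² + 9 = 0 has discriminant (0)² - 4·(9) = -36 < 0, so r = ± 3i.
Hence x_h = C1*cos(3*t) + C2*sin(3*t).
Try x_p = A*exp(3*t). Substituting into the equation and dividing by exp(3*t) gives A = -7/18, so x_p = -7*exp(3*t)/18.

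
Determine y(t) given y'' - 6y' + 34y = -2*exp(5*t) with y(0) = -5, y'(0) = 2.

y = -2*exp(5*t)/29 - 143*cos(5*t)*exp(3*t)/29 + 497*exp(3*t)*sin(5*t)/145

Characteristic equation r² - 6r + 34 = 0 has discriminant (-6)² - 4·(34) = -100 < 0, so r = 3 ± 5i.
Hence y_h = C1*cos(5*t)*exp(3*t) + C2*exp(3*t)*sin(5*t).
Try y_p = A*exp(5*t). Substituting into the equation and dividing by exp(5*t) gives A = -2/29, so y_p = -2*exp(5*t)/29.
General solution: y = -2*exp(5*t)/29 + C1*cos(5*t)*exp(3*t) + C2*exp(3*t)*sin(5*t).
Apply the initial conditions: y(0) = -2/29 + C1 = -5 and y'(0) = -10/29 + 3*C1 + 5*C2 = 2. Solving gives C1 = -143/29, C2 = 497/145.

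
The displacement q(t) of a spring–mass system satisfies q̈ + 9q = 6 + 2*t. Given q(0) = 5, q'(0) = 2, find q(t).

Characteristic equation r² + 9 = 0 has discriminant (0)² - 4·(9) = -36 < 0, so r = ± 3i.
Hence q_h = C1*cos(3*t) + C2*sin(3*t).
For the particular solution try q_p = A0 + A1*t. Substituting and matching coefficients of each power of t gives A0 = 2/3, A1 = 2/9, so q_p = 2/3 + 2*t/9.
General solution: q = 2/3 + 2*t/9 + C1*cos(3*t) + C2*sin(3*t).
Apply the initial conditions: q(0) = 2/3 + C1 = 5 and q'(0) = 2/9 + 3*C2 = 2. Solving gives C1 = 13/3, C2 = 16/27.

q = 2/3 + 2*t/9 + 13*cos(3*t)/3 + 16*sin(3*t)/27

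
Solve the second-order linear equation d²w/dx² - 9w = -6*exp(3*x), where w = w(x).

w = C1*exp(-3*x) + C2*exp(3*x) - x*exp(3*x)

Characteristic equation r² - 9 = 0 factors as (r + 3)(r - 3) = 0, so r = -3, 3.
Hence w_h = C1*exp(-3*x) + C2*exp(3*x).
Since exp(3*x) solves the homogeneous equation (r = 3 is a root of multiplicity 1), multiply the trial by x. Try w_p = A*x*exp(3*x). Substituting into the equation and dividing by exp(3*x) gives A = -1, so w_p = -x*exp(3*x).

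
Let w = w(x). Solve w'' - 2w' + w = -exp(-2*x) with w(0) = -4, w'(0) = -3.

w = -35*exp(x)/9 - exp(-2*x)/9 + 2*x*exp(x)/3

Characteristic equation r² - 2r + 1 = 0 has discriminant (-2)² - 4·(1) = 0, so r = 1 is a repeated root.
Hence w_h = (C1 + C2*x)*exp(x).
Try w_p = A*exp(-2*x). Substituting into the equation and dividing by exp(-2*x) gives A = -1/9, so w_p = -exp(-2*x)/9.
General solution: w = -exp(-2*x)/9 + C1*exp(x) + C2*x*exp(x).
Apply the initial conditions: w(0) = -1/9 + C1 = -4 and w'(0) = 2/9 + C1 + C2 = -3. Solving gives C1 = -35/9, C2 = 2/3.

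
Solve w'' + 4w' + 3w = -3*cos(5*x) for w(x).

Characteristic equation r² + 4r + 3 = 0 factors as (r + 3)(r + 1) = 0, so r = -3, -1.
Hence w_h = C1*exp(-3*x) + C2*exp(-x).
Try w_p = A*cos(5*x) + B*sin(5*x). Substituting and equating the coefficients of cos(5x) and sin(5x) gives A = 33/442, B = -15/221, so w_p = -15*sin(5*x)/221 + 33*cos(5*x)/442.

w = -15*sin(5*x)/221 + 33*cos(5*x)/442 + C1*exp(-3*x) + C2*exp(-x)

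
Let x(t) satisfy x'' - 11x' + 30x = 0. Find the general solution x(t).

Characteristic equation r² - 11r + 30 = 0 factors as (r - 6)(r - 5) = 0, so r = 6, 5.
Hence x_h = C1*exp(6*t) + C2*exp(5*t).

x = C1*exp(6*t) + C2*exp(5*t)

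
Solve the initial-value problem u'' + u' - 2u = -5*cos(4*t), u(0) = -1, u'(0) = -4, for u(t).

Characteristic equation r² + r - 2 = 0 factors as (r - 1)(r + 2) = 0, so r = 1, -2.
Hence u_h = C1*exp(t) + C2*exp(-2*t).
Try u_p = A*cos(4*t) + B*sin(4*t). Substituting and equating the coefficients of cos(4t) and sin(4t) gives A = 9/34, B = -1/17, so u_p = -sin(4*t)/17 + 9*cos(4*t)/34.
General solution: u = -sin(4*t)/17 + 9*cos(4*t)/34 + C1*exp(t) + C2*exp(-2*t).
Apply the initial conditions: u(0) = 9/34 + C1 + C2 = -1 and u'(0) = -4/17 + C1 - 2*C2 = -4. Solving gives C1 = -107/51, C2 = 5/6.

u = -107*exp(t)/51 - sin(4*t)/17 + 5*exp(-2*t)/6 + 9*cos(4*t)/34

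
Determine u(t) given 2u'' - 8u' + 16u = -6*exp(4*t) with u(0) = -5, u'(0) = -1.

Divide through by 2: u'' - 4u' + 8u = -3*exp(4*t).
Characteristic equation r² - 4r + 8 = 0 has discriminant (-4)² - 4·(8) = -16 < 0, so r = 2 ± 2i.
Hence u_h = C1*cos(2*t)*exp(2*t) + C2*exp(2*t)*sin(2*t).
Try u_p = A*exp(4*t). Substituting into the equation and dividing by exp(4*t) gives A = -3/8, so u_p = -3*exp(4*t)/8.
General solution: u = -3*exp(4*t)/8 + C1*cos(2*t)*exp(2*t) + C2*exp(2*t)*sin(2*t).
Apply the initial conditions: u(0) = -3/8 + C1 = -5 and u'(0) = -3/2 + 2*C1 + 2*C2 = -1. Solving gives C1 = -37/8, C2 = 39/8.

u = -3*exp(4*t)/8 - 37*cos(2*t)*exp(2*t)/8 + 39*exp(2*t)*sin(2*t)/8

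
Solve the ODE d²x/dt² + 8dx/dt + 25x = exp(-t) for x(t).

Characteristic equation r² + 8r + 25 = 0 has discriminant (8)² - 4·(25) = -36 < 0, so r = -4 ± 3i.
Hence x_h = C1*cos(3*t)*exp(-4*t) + C2*exp(-4*t)*sin(3*t).
Try x_p = A*exp(-t). Substituting into the equation and dividing by exp(-t) gives A = 1/18, so x_p = exp(-t)/18.

x = exp(-t)/18 + C1*cos(3*t)*exp(-4*t) + C2*exp(-4*t)*sin(3*t)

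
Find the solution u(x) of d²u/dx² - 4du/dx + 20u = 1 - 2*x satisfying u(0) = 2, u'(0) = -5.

u = 3/100 - x/10 - 221*exp(2*x)*sin(4*x)/100 + 197*cos(4*x)*exp(2*x)/100

Characteristic equation r² - 4r + 20 = 0 has discriminant (-4)² - 4·(20) = -64 < 0, so r = 2 ± 4i.
Hence u_h = C1*cos(4*x)*exp(2*x) + C2*exp(2*x)*sin(4*x).
For the particular solution try u_p = A0 + A1*x. Substituting and matching coefficients of each power of x gives A0 = 3/100, A1 = -1/10, so u_p = 3/100 - x/10.
General solution: u = 3/100 - x/10 + C1*cos(4*x)*exp(2*x) + C2*exp(2*x)*sin(4*x).
Apply the initial conditions: u(0) = 3/100 + C1 = 2 and u'(0) = -1/10 + 2*C1 + 4*C2 = -5. Solving gives C1 = 197/100, C2 = -221/100.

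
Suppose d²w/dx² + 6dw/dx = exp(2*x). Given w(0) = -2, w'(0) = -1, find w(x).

w = -9/4 + exp(2*x)/16 + 3*exp(-6*x)/16

Characteristic equation r² + 6r = 0 factors as (r + 6)r = 0, so r = -6, 0.
Hence w_h = C1*exp(-6*x) + C2.
Try w_p = A*exp(2*x). Substituting into the equation and dividing by exp(2*x) gives A = 1/16, so w_p = exp(2*x)/16.
General solution: w = C2 + exp(2*x)/16 + C1*exp(-6*x).
Apply the initial conditions: w(0) = 1/16 + C1 + C2 = -2 and w'(0) = 1/8 - 6*C1 = -1. Solving gives C1 = 3/16, C2 = -9/4.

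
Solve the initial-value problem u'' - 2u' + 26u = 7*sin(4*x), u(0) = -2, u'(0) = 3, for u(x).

u = 14*cos(4*x)/41 + 35*sin(4*x)/82 - 96*cos(5*x)*exp(x)/41 + 149*exp(x)*sin(5*x)/205

Characteristic equation r² - 2r + 26 = 0 has discriminant (-2)² - 4·(26) = -100 < 0, so r = 1 ± 5i.
Hence u_h = C1*cos(5*x)*exp(x) + C2*exp(x)*sin(5*x).
Try u_p = A*cos(4*x) + B*sin(4*x). Substituting and equating the coefficients of cos(4x) and sin(4x) gives A = 14/41, B = 35/82, so u_p = 14*cos(4*x)/41 + 35*sin(4*x)/82.
General solution: u = 14*cos(4*x)/41 + 35*sin(4*x)/82 + C1*cos(5*x)*exp(x) + C2*exp(x)*sin(5*x).
Apply the initial conditions: u(0) = 14/41 + C1 = -2 and u'(0) = 70/41 + C1 + 5*C2 = 3. Solving gives C1 = -96/41, C2 = 149/205.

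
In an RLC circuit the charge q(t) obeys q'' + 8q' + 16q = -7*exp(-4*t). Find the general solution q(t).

Characteristic equation r² + 8r + 16 = 0 has discriminant (8)² - 4·(16) = 0, so r = -4 is a repeated root.
Hence q_h = (C1 + C2*t)*exp(-4*t).
Since exp(-4*t) solves the homogeneous equation (r = -4 is a root of multiplicity 2), multiply the trial by t^2. Try q_p = A*t^2*exp(-4*t). Substituting into the equation and dividing by exp(-4*t) gives A = -7/2, so q_p = -7*t^2*exp(-4*t)/2.

q = C1*exp(-4*t) - 7*t**2*exp(-4*t)/2 + C2*t*exp(-4*t)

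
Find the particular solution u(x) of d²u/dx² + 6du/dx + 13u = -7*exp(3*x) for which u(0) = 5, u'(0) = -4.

Characteristic equation r² + 6r + 13 = 0 has discriminant (6)² - 4·(13) = -16 < 0, so r = -3 ± 2i.
Hence u_h = C1*cos(2*x)*exp(-3*x) + C2*exp(-3*x)*sin(2*x).
Try u_p = A*exp(3*x). Substituting into the equation and dividing by exp(3*x) gives A = -7/40, so u_p = -7*exp(3*x)/40.
General solution: u = -7*exp(3*x)/40 + C1*cos(2*x)*exp(-3*x) + C2*exp(-3*x)*sin(2*x).
Apply the initial conditions: u(0) = -7/40 + C1 = 5 and u'(0) = -21/40 - 3*C1 + 2*C2 = -4. Solving gives C1 = 207/40, C2 = 241/40.

u = -7*exp(3*x)/40 + 207*cos(2*x)*exp(-3*x)/40 + 241*exp(-3*x)*sin(2*x)/40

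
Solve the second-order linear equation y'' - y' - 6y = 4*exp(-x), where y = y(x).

Characteristic equation r² - r - 6 = 0 factors as (r - 3)(r + 2) = 0, so r = 3, -2.
Hence y_h = C1*exp(3*x) + C2*exp(-2*x).
Try y_p = A*exp(-x). Substituting into the equation and dividing by exp(-x) gives A = -1, so y_p = -exp(-x).

y = -exp(-x) + C1*exp(3*x) + C2*exp(-2*x)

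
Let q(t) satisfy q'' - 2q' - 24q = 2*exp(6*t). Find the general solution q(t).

Characteristic equation r² - 2r - 24 = 0 factors as (r - 6)(r + 4) = 0, so r = 6, -4.
Hence q_h = C1*exp(6*t) + C2*exp(-4*t).
Since exp(6*t) solves the homogeneous equation (r = 6 is a root of multiplicity 1), multiply the trial by t. Try q_p = A*t*exp(6*t). Substituting into the equation and dividing by exp(6*t) gives A = 1/5, so q_p = t*exp(6*t)/5.

q = C1*exp(6*t) + C2*exp(-4*t) + t*exp(6*t)/5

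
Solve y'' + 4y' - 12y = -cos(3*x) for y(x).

y = -4*sin(3*x)/195 + 7*cos(3*x)/195 + C1*exp(2*x) + C2*exp(-6*x)

Characteristic equation r² + 4r - 12 = 0 factors as (r - 2)(r + 6) = 0, so r = 2, -6.
Hence y_h = C1*exp(2*x) + C2*exp(-6*x).
Try y_p = A*cos(3*x) + B*sin(3*x). Substituting and equating the coefficients of cos(3x) and sin(3x) gives A = 7/195, B = -4/195, so y_p = -4*sin(3*x)/195 + 7*cos(3*x)/195.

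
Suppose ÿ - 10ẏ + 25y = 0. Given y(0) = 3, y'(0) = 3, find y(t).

y = 3*exp(5*t) - 12*t*exp(5*t)

Characteristic equation r² - 10r + 25 = 0 has discriminant (-10)² - 4·(25) = 0, so r = 5 is a repeated root.
Hence y_h = (C1 + C2*t)*exp(5*t).
Apply the initial conditions: y(0) = C1 = 3 and y'(0) = C2 + 5*C1 = 3. Solving gives C1 = 3, C2 = -12.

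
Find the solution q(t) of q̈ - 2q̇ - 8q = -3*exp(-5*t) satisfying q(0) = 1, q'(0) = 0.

q = -exp(-5*t)/9 + 5*exp(-2*t)/6 + 5*exp(4*t)/18

Characteristic equation r² - 2r - 8 = 0 factors as (r + 2)(r - 4) = 0, so r = -2, 4.
Hence q_h = C1*exp(-2*t) + C2*exp(4*t).
Try q_p = A*exp(-5*t). Substituting into the equation and dividing by exp(-5*t) gives A = -1/9, so q_p = -exp(-5*t)/9.
General solution: q = -exp(-5*t)/9 + C1*exp(-2*t) + C2*exp(4*t).
Apply the initial conditions: q(0) = -1/9 + C1 + C2 = 1 and q'(0) = 5/9 - 2*C1 + 4*C2 = 0. Solving gives C1 = 5/6, C2 = 5/18.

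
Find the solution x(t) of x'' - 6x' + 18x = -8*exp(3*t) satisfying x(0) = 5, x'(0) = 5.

Characteristic equation r² - 6r + 18 = 0 has discriminant (-6)² - 4·(18) = -36 < 0, so r = 3 ± 3i.
Hence x_h = C1*cos(3*t)*exp(3*t) + C2*exp(3*t)*sin(3*t).
Try x_p = A*exp(3*t). Substituting into the equation and dividing by exp(3*t) gives A = -8/9, so x_p = -8*exp(3*t)/9.
General solution: x = -8*exp(3*t)/9 + C1*cos(3*t)*exp(3*t) + C2*exp(3*t)*sin(3*t).
Apply the initial conditions: x(0) = -8/9 + C1 = 5 and x'(0) = -8/3 + 3*C1 + 3*C2 = 5. Solving gives C1 = 53/9, C2 = -10/3.

x = -8*exp(3*t)/9 - 10*exp(3*t)*sin(3*t)/3 + 53*cos(3*t)*exp(3*t)/9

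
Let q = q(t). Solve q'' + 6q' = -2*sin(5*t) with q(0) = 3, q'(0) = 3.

q = 103/30 - 173*exp(-6*t)/366 + 2*sin(5*t)/61 + 12*cos(5*t)/305

Characteristic equation r² + 6r = 0 factors as (r + 6)r = 0, so r = -6, 0.
Hence q_h = C1*exp(-6*t) + C2.
Try q_p = A*cos(5*t) + B*sin(5*t). Substituting and equating the coefficients of cos(5t) and sin(5t) gives A = 12/305, B = 2/61, so q_p = 2*sin(5*t)/61 + 12*cos(5*t)/305.
General solution: q = C2 + 2*sin(5*t)/61 + 12*cos(5*t)/305 + C1*exp(-6*t).
Apply the initial conditions: q(0) = 12/305 + C1 + C2 = 3 and q'(0) = 10/61 - 6*C1 = 3. Solving gives C1 = -173/366, C2 = 103/30.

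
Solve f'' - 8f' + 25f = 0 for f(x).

f = C1*cos(3*x)*exp(4*x) + C2*exp(4*x)*sin(3*x)

Characteristic equation r² - 8r + 25 = 0 has discriminant (-8)² - 4·(25) = -36 < 0, so r = 4 ± 3i.
Hence f_h = C1*cos(3*x)*exp(4*x) + C2*exp(4*x)*sin(3*x).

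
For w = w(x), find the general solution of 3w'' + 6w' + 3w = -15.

w = -5 + C1*exp(-x) + C2*x*exp(-x)

Divide through by 3: w'' + 2w' + w = -5.
Characteristic equation r² + 2r + 1 = 0 has discriminant (2)² - 4·(1) = 0, so r = -1 is a repeated root.
Hence w_h = (C1 + C2*x)*exp(-x).
For the particular solution try w_p = A0. Substituting and matching coefficients of each power of x gives A0 = -5, so w_p = -5.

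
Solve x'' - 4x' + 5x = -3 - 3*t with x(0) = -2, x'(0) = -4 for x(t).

Characteristic equation r² - 4r + 5 = 0 has discriminant (-4)² - 4·(5) = -4 < 0, so r = 2 ± i.
Hence x_h = C1*cos(t)*exp(2*t) + C2*exp(2*t)*sin(t).
For the particular solution try x_p = A0 + A1*t. Substituting and matching coefficients of each power of t gives A0 = -27/25, A1 = -3/5, so x_p = -27/25 - 3*t/5.
General solution: x = -27/25 - 3*t/5 + C1*cos(t)*exp(2*t) + C2*exp(2*t)*sin(t).
Apply the initial conditions: x(0) = -27/25 + C1 = -2 and x'(0) = -3/5 + C2 + 2*C1 = -4. Solving gives C1 = -23/25, C2 = -39/25.

x = -27/25 - 3*t/5 - 39*exp(2*t)*sin(t)/25 - 23*cos(t)*exp(2*t)/25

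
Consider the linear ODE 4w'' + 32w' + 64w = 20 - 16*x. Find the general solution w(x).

Divide through by 4: w'' + 8w' + 16w = 5 - 4*x.
Characteristic equation r² + 8r + 16 = 0 has discriminant (8)² - 4·(16) = 0, so r = -4 is a repeated root.
Hence w_h = (C1 + C2*x)*exp(-4*x).
For the particular solution try w_p = A0 + A1*x. Substituting and matching coefficients of each power of x gives A0 = 7/16, A1 = -1/4, so w_p = 7/16 - x/4.

w = 7/16 - x/4 + C1*exp(-4*x) + C2*x*exp(-4*x)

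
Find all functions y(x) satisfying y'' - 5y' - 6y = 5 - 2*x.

Characteristic equation r² - 5r - 6 = 0 factors as (r - 6)(r + 1) = 0, so r = 6, -1.
Hence y_h = C1*exp(6*x) + C2*exp(-x).
For the particular solution try y_p = A0 + A1*x. Substituting and matching coefficients of each power of x gives A0 = -10/9, A1 = 1/3, so y_p = -10/9 + x/3.

y = -10/9 + x/3 + C1*exp(6*x) + C2*exp(-x)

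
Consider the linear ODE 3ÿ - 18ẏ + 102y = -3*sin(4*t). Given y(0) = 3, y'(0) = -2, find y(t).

Divide through by 3: y'' - 6y' + 34y = -sin(4*t).
Characteristic equation r² - 6r + 34 = 0 has discriminant (-6)² - 4·(34) = -100 < 0, so r = 3 ± 5i.
Hence y_h = C1*cos(5*t)*exp(3*t) + C2*exp(3*t)*sin(5*t).
Try y_p = A*cos(4*t) + B*sin(4*t). Substituting and equating the coefficients of cos(4t) and sin(4t) gives A = -2/75, B = -1/50, so y_p = -2*cos(4*t)/75 - sin(4*t)/50.
General solution: y = -2*cos(4*t)/75 - sin(4*t)/50 + C1*cos(5*t)*exp(3*t) + C2*exp(3*t)*sin(5*t).
Apply the initial conditions: y(0) = -2/75 + C1 = 3 and y'(0) = -2/25 + 3*C1 + 5*C2 = -2. Solving gives C1 = 227/75, C2 = -11/5.

y = -2*cos(4*t)/75 - sin(4*t)/50 - 11*exp(3*t)*sin(5*t)/5 + 227*cos(5*t)*exp(3*t)/75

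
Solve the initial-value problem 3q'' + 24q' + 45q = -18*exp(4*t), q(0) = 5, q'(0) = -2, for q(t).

q = -41*exp(-5*t)/6 - 2*exp(4*t)/21 + 167*exp(-3*t)/14

Divide through by 3: q'' + 8q' + 15q = -6*exp(4*t).
Characteristic equation r² + 8r + 15 = 0 factors as (r + 3)(r + 5) = 0, so r = -3, -5.
Hence q_h = C1*exp(-3*t) + C2*exp(-5*t).
Try q_p = A*exp(4*t). Substituting into the equation and dividing by exp(4*t) gives A = -2/21, so q_p = -2*exp(4*t)/21.
General solution: q = -2*exp(4*t)/21 + C1*exp(-3*t) + C2*exp(-5*t).
Apply the initial conditions: q(0) = -2/21 + C1 + C2 = 5 and q'(0) = -8/21 - 5*C2 - 3*C1 = -2. Solving gives C1 = 167/14, C2 = -41/6.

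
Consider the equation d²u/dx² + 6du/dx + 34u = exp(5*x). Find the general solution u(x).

Characteristic equation r² + 6r + 34 = 0 has discriminant (6)² - 4·(34) = -100 < 0, so r = -3 ± 5i.
Hence u_h = C1*cos(5*x)*exp(-3*x) + C2*exp(-3*x)*sin(5*x).
Try u_p = A*exp(5*x). Substituting into the equation and dividing by exp(5*x) gives A = 1/89, so u_p = exp(5*x)/89.

u = exp(5*x)/89 + C1*cos(5*x)*exp(-3*x) + C2*exp(-3*x)*sin(5*x)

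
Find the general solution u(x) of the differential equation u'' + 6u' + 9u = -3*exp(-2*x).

u = -3*exp(-2*x) + C1*exp(-3*x) + C2*x*exp(-3*x)

Characteristic equation r² + 6r + 9 = 0 has discriminant (6)² - 4·(9) = 0, so r = -3 is a repeated root.
Hence u_h = (C1 + C2*x)*exp(-3*x).
Try u_p = A*exp(-2*x). Substituting into the equation and dividing by exp(-2*x) gives A = -3, so u_p = -3*exp(-2*x).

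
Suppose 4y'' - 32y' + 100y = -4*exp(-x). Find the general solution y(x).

y = -exp(-x)/34 + C1*cos(3*x)*exp(4*x) + C2*exp(4*x)*sin(3*x)

Divide through by 4: y'' - 8y' + 25y = -exp(-x).
Characteristic equation r² - 8r + 25 = 0 has discriminant (-8)² - 4·(25) = -36 < 0, so r = 4 ± 3i.
Hence y_h = C1*cos(3*x)*exp(4*x) + C2*exp(4*x)*sin(3*x).
Try y_p = A*exp(-x). Substituting into the equation and dividing by exp(-x) gives A = -1/34, so y_p = -exp(-x)/34.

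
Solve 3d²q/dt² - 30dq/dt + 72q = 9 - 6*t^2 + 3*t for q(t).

Divide through by 3: q'' - 10q' + 24q = 3 + t - 2*t^2.
Characteristic equation r² - 10r + 24 = 0 factors as (r - 4)(r - 6) = 0, so r = 4, 6.
Hence q_h = C1*exp(4*t) + C2*exp(6*t).
For the particular solution try q_p = A0 + A1*t + A2*t^2. Substituting and matching coefficients of each power of t gives A0 = 13/108, A1 = -1/36, A2 = -1/12, so q_p = 13/108 - t^2/12 - t/36.

q = 13/108 - t**2/12 - t/36 + C1*exp(4*t) + C2*exp(6*t)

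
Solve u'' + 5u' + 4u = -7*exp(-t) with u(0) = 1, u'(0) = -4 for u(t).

Characteristic equation r² + 5r + 4 = 0 factors as (r + 4)(r + 1) = 0, so r = -4, -1.
Hence u_h = C1*exp(-4*t) + C2*exp(-t).
Since exp(-t) solves the homogeneous equation (r = -1 is a root of multiplicity 1), multiply the trial by t. Try u_p = A*t*exp(-t). Substituting into the equation and dividing by exp(-t) gives A = -7/3, so u_p = -7*t*exp(-t)/3.
General solution: u = C1*exp(-4*t) + C2*exp(-t) - 7*t*exp(-t)/3.
Apply the initial conditions: u(0) = C1 + C2 = 1 and u'(0) = -7/3 - C2 - 4*C1 = -4. Solving gives C1 = 2/9, C2 = 7/9.

u = 2*exp(-4*t)/9 + 7*exp(-t)/9 - 7*t*exp(-t)/3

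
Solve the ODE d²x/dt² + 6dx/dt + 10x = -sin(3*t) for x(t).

x = -sin(3*t)/325 + 18*cos(3*t)/325 + C1*cos(t)*exp(-3*t) + C2*exp(-3*t)*sin(t)

Characteristic equation r² + 6r + 10 = 0 has discriminant (6)² - 4·(10) = -4 < 0, so r = -3 ± i.
Hence x_h = C1*cos(t)*exp(-3*t) + C2*exp(-3*t)*sin(t).
Try x_p = A*cos(3*t) + B*sin(3*t). Substituting and equating the coefficients of cos(3t) and sin(3t) gives A = 18/325, B = -1/325, so x_p = -sin(3*t)/325 + 18*cos(3*t)/325.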